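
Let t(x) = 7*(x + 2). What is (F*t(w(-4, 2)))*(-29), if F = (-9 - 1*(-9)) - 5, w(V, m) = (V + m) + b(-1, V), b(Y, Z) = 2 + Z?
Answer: -2030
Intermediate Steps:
w(V, m) = 2 + m + 2*V (w(V, m) = (V + m) + (2 + V) = 2 + m + 2*V)
F = -5 (F = (-9 + 9) - 5 = 0 - 5 = -5)
t(x) = 14 + 7*x (t(x) = 7*(2 + x) = 14 + 7*x)
(F*t(w(-4, 2)))*(-29) = -5*(14 + 7*(2 + 2 + 2*(-4)))*(-29) = -5*(14 + 7*(2 + 2 - 8))*(-29) = -5*(14 + 7*(-4))*(-29) = -5*(14 - 28)*(-29) = -5*(-14)*(-29) = 70*(-29) = -2030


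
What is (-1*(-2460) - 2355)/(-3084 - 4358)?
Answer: -105/7442 ≈ -0.014109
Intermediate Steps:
(-1*(-2460) - 2355)/(-3084 - 4358) = (2460 - 2355)/(-7442) = 105*(-1/7442) = -105/7442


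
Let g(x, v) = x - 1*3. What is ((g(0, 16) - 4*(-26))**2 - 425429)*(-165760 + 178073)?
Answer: -5112702364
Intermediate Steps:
g(x, v) = -3 + x (g(x, v) = x - 3 = -3 + x)
((g(0, 16) - 4*(-26))**2 - 425429)*(-165760 + 178073) = (((-3 + 0) - 4*(-26))**2 - 425429)*(-165760 + 178073) = ((-3 + 104)**2 - 425429)*12313 = (101**2 - 425429)*12313 = (10201 - 425429)*12313 = -415228*12313 = -5112702364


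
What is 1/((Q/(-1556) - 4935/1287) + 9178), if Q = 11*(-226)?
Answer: 333762/3062521073 ≈ 0.00010898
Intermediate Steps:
Q = -2486
1/((Q/(-1556) - 4935/1287) + 9178) = 1/((-2486/(-1556) - 4935/1287) + 9178) = 1/((-2486*(-1/1556) - 4935*1/1287) + 9178) = 1/((1243/778 - 1645/429) + 9178) = 1/(-746563/333762 + 9178) = 1/(3062521073/333762) = 333762/3062521073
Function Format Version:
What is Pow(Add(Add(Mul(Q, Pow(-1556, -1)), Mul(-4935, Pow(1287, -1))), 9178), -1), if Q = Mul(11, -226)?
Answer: Rational(333762, 3062521073) ≈ 0.00010898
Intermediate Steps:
Q = -2486
Pow(Add(Add(Mul(Q, Pow(-1556, -1)), Mul(-4935, Pow(1287, -1))), 9178), -1) = Pow(Add(Add(Mul(-2486, Pow(-1556, -1)), Mul(-4935, Pow(1287, -1))), 9178), -1) = Pow(Add(Add(Mul(-2486, Rational(-1, 1556)), Mul(-4935, Rational(1, 1287))), 9178), -1) = Pow(Add(Add(Rational(1243, 778), Rational(-1645, 429)), 9178), -1) = Pow(Add(Rational(-746563, 333762), 9178), -1) = Pow(Rational(3062521073, 333762), -1) = Rational(333762, 3062521073)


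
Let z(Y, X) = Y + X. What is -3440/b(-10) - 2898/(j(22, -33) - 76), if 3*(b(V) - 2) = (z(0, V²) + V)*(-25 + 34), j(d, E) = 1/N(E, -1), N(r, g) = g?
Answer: 4673/187 ≈ 24.989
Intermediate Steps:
j(d, E) = -1 (j(d, E) = 1/(-1) = -1)
z(Y, X) = X + Y
b(V) = 2 + 3*V + 3*V² (b(V) = 2 + (((V² + 0) + V)*(-25 + 34))/3 = 2 + ((V² + V)*9)/3 = 2 + ((V + V²)*9)/3 = 2 + (9*V + 9*V²)/3 = 2 + (3*V + 3*V²) = 2 + 3*V + 3*V²)
-3440/b(-10) - 2898/(j(22, -33) - 76) = -3440/(2 + 3*(-10) + 3*(-10)²) - 2898/(-1 - 76) = -3440/(2 - 30 + 3*100) - 2898/(-77) = -3440/(2 - 30 + 300) - 2898*(-1/77) = -3440/272 + 414/11 = -3440*1/272 + 414/11 = -215/17 + 414/11 = 4673/187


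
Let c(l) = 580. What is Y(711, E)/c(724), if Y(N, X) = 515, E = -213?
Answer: 103/116 ≈ 0.88793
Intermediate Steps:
Y(711, E)/c(724) = 515/580 = 515*(1/580) = 103/116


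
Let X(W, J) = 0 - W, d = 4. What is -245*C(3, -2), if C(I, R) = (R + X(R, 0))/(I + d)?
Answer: 0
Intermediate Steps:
X(W, J) = -W
C(I, R) = 0 (C(I, R) = (R - R)/(I + 4) = 0/(4 + I) = 0)
-245*C(3, -2) = -245*0 = 0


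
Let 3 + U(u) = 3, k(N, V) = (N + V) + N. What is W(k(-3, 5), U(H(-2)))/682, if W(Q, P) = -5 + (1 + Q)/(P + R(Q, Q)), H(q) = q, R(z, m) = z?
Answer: -5/682 ≈ -0.0073314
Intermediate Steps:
k(N, V) = V + 2*N
U(u) = 0 (U(u) = -3 + 3 = 0)
W(Q, P) = -5 + (1 + Q)/(P + Q)
W(k(-3, 5), U(H(-2)))/682 = ((1 - 5*0 - 4*(5 + 2*(-3)))/(0 + (5 + 2*(-3))))/682 = ((1 + 0 - 4*(5 - 6))/(0 + (5 - 6)))*(1/682) = ((1 + 0 - 4*(-1))/(0 - 1))*(1/682) = ((1 + 0 + 4)/(-1))*(1/682) = -1*5*(1/682) = -5*1/682 = -5/682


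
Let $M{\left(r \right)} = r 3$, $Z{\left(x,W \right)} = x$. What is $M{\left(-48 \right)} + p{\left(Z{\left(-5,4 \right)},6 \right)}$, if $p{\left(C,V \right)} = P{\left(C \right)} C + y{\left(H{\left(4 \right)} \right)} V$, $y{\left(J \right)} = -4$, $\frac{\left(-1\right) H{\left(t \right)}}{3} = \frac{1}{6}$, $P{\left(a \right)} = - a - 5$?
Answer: $-168$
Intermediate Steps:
$P{\left(a \right)} = -5 - a$
$H{\left(t \right)} = - \frac{1}{2}$ ($H{\left(t \right)} = - \frac{3}{6} = \left(-3\right) \frac{1}{6} = - \frac{1}{2}$)
$M{\left(r \right)} = 3 r$
$p{\left(C,V \right)} = - 4 V + C \left(-5 - C\right)$ ($p{\left(C,V \right)} = \left(-5 - C\right) C - 4 V = C \left(-5 - C\right) - 4 V = - 4 V + C \left(-5 - C\right)$)
$M{\left(-48 \right)} + p{\left(Z{\left(-5,4 \right)},6 \right)} = 3 \left(-48\right) - \left(24 - 5 \left(5 - 5\right)\right) = -144 - \left(24 - 0\right) = -144 + \left(-24 + 0\right) = -144 - 24 = -168$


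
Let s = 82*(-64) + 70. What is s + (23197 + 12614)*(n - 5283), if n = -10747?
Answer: -574055508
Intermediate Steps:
s = -5178 (s = -5248 + 70 = -5178)
s + (23197 + 12614)*(n - 5283) = -5178 + (23197 + 12614)*(-10747 - 5283) = -5178 + 35811*(-16030) = -5178 - 574050330 = -574055508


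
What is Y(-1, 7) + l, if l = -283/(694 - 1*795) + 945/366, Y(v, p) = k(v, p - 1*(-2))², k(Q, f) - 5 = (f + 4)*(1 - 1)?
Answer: 374391/12322 ≈ 30.384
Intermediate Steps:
k(Q, f) = 5 (k(Q, f) = 5 + (f + 4)*(1 - 1) = 5 + (4 + f)*0 = 5 + 0 = 5)
Y(v, p) = 25 (Y(v, p) = 5² = 25)
l = 66341/12322 (l = -283/(694 - 795) + 945*(1/366) = -283/(-101) + 315/122 = -283*(-1/101) + 315/122 = 283/101 + 315/122 = 66341/12322 ≈ 5.3839)
Y(-1, 7) + l = 25 + 66341/12322 = 374391/12322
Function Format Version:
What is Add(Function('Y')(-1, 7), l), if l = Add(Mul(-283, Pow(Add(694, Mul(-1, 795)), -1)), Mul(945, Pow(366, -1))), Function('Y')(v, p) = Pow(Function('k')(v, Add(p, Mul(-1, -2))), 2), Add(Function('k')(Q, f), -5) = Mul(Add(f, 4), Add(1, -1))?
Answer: Rational(374391, 12322) ≈ 30.384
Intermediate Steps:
Function('k')(Q, f) = 5 (Function('k')(Q, f) = Add(5, Mul(Add(f, 4), Add(1, -1))) = Add(5, Mul(Add(4, f), 0)) = Add(5, 0) = 5)
Function('Y')(v, p) = 25 (Function('Y')(v, p) = Pow(5, 2) = 25)
l = Rational(66341, 12322) (l = Add(Mul(-283, Pow(Add(694, -795), -1)), Mul(945, Rational(1, 366))) = Add(Mul(-283, Pow(-101, -1)), Rational(315, 122)) = Add(Mul(-283, Rational(-1, 101)), Rational(315, 122)) = Add(Rational(283, 101), Rational(315, 122)) = Rational(66341, 12322) ≈ 5.3839)
Add(Function('Y')(-1, 7), l) = Add(25, Rational(66341, 12322)) = Rational(374391, 12322)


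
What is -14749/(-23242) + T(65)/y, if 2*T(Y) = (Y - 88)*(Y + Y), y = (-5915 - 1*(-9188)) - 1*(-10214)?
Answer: 164172973/313464854 ≈ 0.52374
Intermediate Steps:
y = 13487 (y = (-5915 + 9188) + 10214 = 3273 + 10214 = 13487)
T(Y) = Y*(-88 + Y) (T(Y) = ((Y - 88)*(Y + Y))/2 = ((-88 + Y)*(2*Y))/2 = (2*Y*(-88 + Y))/2 = Y*(-88 + Y))
-14749/(-23242) + T(65)/y = -14749/(-23242) + (65*(-88 + 65))/13487 = -14749*(-1/23242) + (65*(-23))*(1/13487) = 14749/23242 - 1495*1/13487 = 14749/23242 - 1495/13487 = 164172973/313464854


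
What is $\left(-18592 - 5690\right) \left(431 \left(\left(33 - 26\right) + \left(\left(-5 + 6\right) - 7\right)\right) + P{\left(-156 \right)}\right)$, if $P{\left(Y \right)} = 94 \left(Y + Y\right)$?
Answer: $701676954$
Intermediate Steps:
$P{\left(Y \right)} = 188 Y$ ($P{\left(Y \right)} = 94 \cdot 2 Y = 188 Y$)
$\left(-18592 - 5690\right) \left(431 \left(\left(33 - 26\right) + \left(\left(-5 + 6\right) - 7\right)\right) + P{\left(-156 \right)}\right) = \left(-18592 - 5690\right) \left(431 \left(\left(33 - 26\right) + \left(\left(-5 + 6\right) - 7\right)\right) + 188 \left(-156\right)\right) = - 24282 \left(431 \left(7 + \left(1 - 7\right)\right) - 29328\right) = - 24282 \left(431 \left(7 - 6\right) - 29328\right) = - 24282 \left(431 \cdot 1 - 29328\right) = - 24282 \left(431 - 29328\right) = \left(-24282\right) \left(-28897\right) = 701676954$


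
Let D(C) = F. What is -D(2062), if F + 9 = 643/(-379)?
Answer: 4054/379 ≈ 10.697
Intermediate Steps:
F = -4054/379 (F = -9 + 643/(-379) = -9 + 643*(-1/379) = -9 - 643/379 = -4054/379 ≈ -10.697)
D(C) = -4054/379
-D(2062) = -1*(-4054/379) = 4054/379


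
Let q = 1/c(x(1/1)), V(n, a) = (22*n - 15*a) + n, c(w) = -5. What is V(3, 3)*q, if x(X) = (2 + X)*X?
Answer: -24/5 ≈ -4.8000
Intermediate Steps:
x(X) = X*(2 + X)
V(n, a) = -15*a + 23*n (V(n, a) = (-15*a + 22*n) + n = -15*a + 23*n)
q = -⅕ (q = 1/(-5) = -⅕ ≈ -0.20000)
V(3, 3)*q = (-15*3 + 23*3)*(-⅕) = (-45 + 69)*(-⅕) = 24*(-⅕) = -24/5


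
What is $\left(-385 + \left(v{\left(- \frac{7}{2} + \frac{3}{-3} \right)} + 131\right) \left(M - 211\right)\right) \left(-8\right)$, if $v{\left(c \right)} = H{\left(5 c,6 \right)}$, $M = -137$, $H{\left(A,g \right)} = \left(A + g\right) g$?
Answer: $92168$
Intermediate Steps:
$H{\left(A,g \right)} = g \left(A + g\right)$
$v{\left(c \right)} = 36 + 30 c$ ($v{\left(c \right)} = 6 \left(5 c + 6\right) = 6 \left(6 + 5 c\right) = 36 + 30 c$)
$\left(-385 + \left(v{\left(- \frac{7}{2} + \frac{3}{-3} \right)} + 131\right) \left(M - 211\right)\right) \left(-8\right) = \left(-385 + \left(\left(36 + 30 \left(- \frac{7}{2} + \frac{3}{-3}\right)\right) + 131\right) \left(-137 - 211\right)\right) \left(-8\right) = \left(-385 + \left(\left(36 + 30 \left(\left(-7\right) \frac{1}{2} + 3 \left(- \frac{1}{3}\right)\right)\right) + 131\right) \left(-348\right)\right) \left(-8\right) = \left(-385 + \left(\left(36 + 30 \left(- \frac{7}{2} - 1\right)\right) + 131\right) \left(-348\right)\right) \left(-8\right) = \left(-385 + \left(\left(36 + 30 \left(- \frac{9}{2}\right)\right) + 131\right) \left(-348\right)\right) \left(-8\right) = \left(-385 + \left(\left(36 - 135\right) + 131\right) \left(-348\right)\right) \left(-8\right) = \left(-385 + \left(-99 + 131\right) \left(-348\right)\right) \left(-8\right) = \left(-385 + 32 \left(-348\right)\right) \left(-8\right) = \left(-385 - 11136\right) \left(-8\right) = \left(-11521\right) \left(-8\right) = 92168$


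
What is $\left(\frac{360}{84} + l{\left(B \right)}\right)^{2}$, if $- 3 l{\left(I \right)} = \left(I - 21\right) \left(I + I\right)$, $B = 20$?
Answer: $\frac{136900}{441} \approx 310.43$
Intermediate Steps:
$l{\left(I \right)} = - \frac{2 I \left(-21 + I\right)}{3}$ ($l{\left(I \right)} = - \frac{\left(I - 21\right) \left(I + I\right)}{3} = - \frac{\left(-21 + I\right) 2 I}{3} = - \frac{2 I \left(-21 + I\right)}{3}$)
$\left(\frac{360}{84} + l{\left(B \right)}\right)^{2} = \left(\frac{360}{84} + \frac{2}{3} \cdot 20 \left(21 - 20\right)\right)^{2} = \left(360 \cdot \frac{1}{84} + \frac{2}{3} \cdot 20 \left(21 - 20\right)\right)^{2} = \left(\frac{30}{7} + \frac{2}{3} \cdot 20 \cdot 1\right)^{2} = \left(\frac{30}{7} + \frac{40}{3}\right)^{2} = \left(\frac{370}{21}\right)^{2} = \frac{136900}{441}$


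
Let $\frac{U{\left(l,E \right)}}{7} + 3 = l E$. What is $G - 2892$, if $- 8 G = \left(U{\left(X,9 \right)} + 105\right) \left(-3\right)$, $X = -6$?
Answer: $- \frac{12009}{4} \approx -3002.3$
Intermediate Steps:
$U{\left(l,E \right)} = -21 + 7 E l$ ($U{\left(l,E \right)} = -21 + 7 l E = -21 + 7 E l$)
$G = - \frac{441}{4}$ ($G = - \frac{\left(\left(-21 + 7 \cdot 9 \left(-6\right)\right) + 105\right) \left(-3\right)}{8} = - \frac{\left(\left(-21 - 378\right) + 105\right) \left(-3\right)}{8} = - \frac{\left(-399 + 105\right) \left(-3\right)}{8} = - \frac{\left(-294\right) \left(-3\right)}{8} = \left(- \frac{1}{8}\right) 882 = - \frac{441}{4} \approx -110.25$)
$G - 2892 = - \frac{441}{4} - 2892 = - \frac{12009}{4}$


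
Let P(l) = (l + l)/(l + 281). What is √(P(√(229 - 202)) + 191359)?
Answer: √(53771879 + 574083*√3)/√(281 + 3*√3) ≈ 437.45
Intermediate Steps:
P(l) = 2*l/(281 + l) (P(l) = (2*l)/(281 + l) = 2*l/(281 + l))
√(P(√(229 - 202)) + 191359) = √(2*√(229 - 202)/(281 + √(229 - 202)) + 191359) = √(2*√27/(281 + √27) + 191359) = √(2*(3*√3)/(281 + 3*√3) + 191359) = √(6*√3/(281 + 3*√3) + 191359) = √(191359 + 6*√3/(281 + 3*√3))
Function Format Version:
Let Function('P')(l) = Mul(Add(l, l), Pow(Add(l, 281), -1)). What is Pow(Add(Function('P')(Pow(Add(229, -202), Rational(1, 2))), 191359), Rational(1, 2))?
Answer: Mul(Pow(Add(281, Mul(3, Pow(3, Rational(1, 2)))), Rational(-1, 2)), Pow(Add(53771879, Mul(574083, Pow(3, Rational(1, 2)))), Rational(1, 2))) ≈ 437.45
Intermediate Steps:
Function('P')(l) = Mul(2, l, Pow(Add(281, l), -1)) (Function('P')(l) = Mul(Mul(2, l), Pow(Add(281, l), -1)) = Mul(2, l, Pow(Add(281, l), -1)))
Pow(Add(Function('P')(Pow(Add(229, -202), Rational(1, 2))), 191359), Rational(1, 2)) = Pow(Add(Mul(2, Pow(Add(229, -202), Rational(1, 2)), Pow(Add(281, Pow(Add(229, -202), Rational(1, 2))), -1)), 191359), Rational(1, 2)) = Pow(Add(Mul(2, Pow(27, Rational(1, 2)), Pow(Add(281, Pow(27, Rational(1, 2))), -1)), 191359), Rational(1, 2)) = Pow(Add(Mul(2, Mul(3, Pow(3, Rational(1, 2))), Pow(Add(281, Mul(3, Pow(3, Rational(1, 2)))), -1)), 191359), Rational(1, 2)) = Pow(Add(Mul(6, Pow(3, Rational(1, 2)), Pow(Add(281, Mul(3, Pow(3, Rational(1, 2)))), -1)), 191359), Rational(1, 2)) = Pow(Add(191359, Mul(6, Pow(3, Rational(1, 2)), Pow(Add(281, Mul(3, Pow(3, Rational(1, 2)))), -1))), Rational(1, 2))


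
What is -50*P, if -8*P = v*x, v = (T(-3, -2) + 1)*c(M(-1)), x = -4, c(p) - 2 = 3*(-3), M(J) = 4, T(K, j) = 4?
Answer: 875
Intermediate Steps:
c(p) = -7 (c(p) = 2 + 3*(-3) = 2 - 9 = -7)
v = -35 (v = (4 + 1)*(-7) = 5*(-7) = -35)
P = -35/2 (P = -(-35)*(-4)/8 = -⅛*140 = -35/2 ≈ -17.500)
-50*P = -50*(-35/2) = 875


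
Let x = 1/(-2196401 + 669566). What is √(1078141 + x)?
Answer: √2513389379108551890/1526835 ≈ 1038.3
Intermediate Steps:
x = -1/1526835 (x = 1/(-1526835) = -1/1526835 ≈ -6.5495e-7)
√(1078141 + x) = √(1078141 - 1/1526835) = √(1646143413734/1526835) = √2513389379108551890/1526835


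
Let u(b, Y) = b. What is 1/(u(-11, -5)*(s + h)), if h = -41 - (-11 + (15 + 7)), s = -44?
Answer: 1/1056 ≈ 0.00094697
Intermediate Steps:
h = -52 (h = -41 - (-11 + 22) = -41 - 1*11 = -41 - 11 = -52)
1/(u(-11, -5)*(s + h)) = 1/(-11*(-44 - 52)) = 1/(-11*(-96)) = 1/1056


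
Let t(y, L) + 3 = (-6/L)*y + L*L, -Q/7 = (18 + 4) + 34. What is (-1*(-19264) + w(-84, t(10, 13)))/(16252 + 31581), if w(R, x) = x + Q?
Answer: 247434/621829 ≈ 0.39791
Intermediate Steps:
Q = -392 (Q = -7*((18 + 4) + 34) = -7*(22 + 34) = -7*56 = -392)
t(y, L) = -3 + L**2 - 6*y/L (t(y, L) = -3 + ((-6/L)*y + L*L) = -3 + (-6*y/L + L**2) = -3 + (L**2 - 6*y/L) = -3 + L**2 - 6*y/L)
w(R, x) = -392 + x (w(R, x) = x - 392 = -392 + x)
(-1*(-19264) + w(-84, t(10, 13)))/(16252 + 31581) = (-1*(-19264) + (-392 + (-3 + 13**2 - 6*10/13)))/(16252 + 31581) = (19264 + (-392 + (-3 + 169 - 6*10*1/13)))/47833 = (19264 + (-392 + (-3 + 169 - 60/13)))*(1/47833) = (19264 + (-392 + 2098/13))*(1/47833) = (19264 - 2998/13)*(1/47833) = (247434/13)*(1/47833) = 247434/621829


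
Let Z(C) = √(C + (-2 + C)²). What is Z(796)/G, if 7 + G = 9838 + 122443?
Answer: 4*√9863/66137 ≈ 0.0060065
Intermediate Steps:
G = 132274 (G = -7 + (9838 + 122443) = -7 + 132281 = 132274)
Z(796)/G = √(796 + (-2 + 796)²)/132274 = √(796 + 794²)*(1/132274) = √(796 + 630436)*(1/132274) = √631232*(1/132274) = (8*√9863)*(1/132274) = 4*√9863/66137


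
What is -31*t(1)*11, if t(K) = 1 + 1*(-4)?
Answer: 1023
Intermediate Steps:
t(K) = -3 (t(K) = 1 - 4 = -3)
-31*t(1)*11 = -31*(-3)*11 = 93*11 = 1023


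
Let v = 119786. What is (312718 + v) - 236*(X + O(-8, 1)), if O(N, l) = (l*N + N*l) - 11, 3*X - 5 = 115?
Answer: 429436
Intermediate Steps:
X = 40 (X = 5/3 + (⅓)*115 = 5/3 + 115/3 = 40)
O(N, l) = -11 + 2*N*l (O(N, l) = (N*l + N*l) - 11 = 2*N*l - 11 = -11 + 2*N*l)
(312718 + v) - 236*(X + O(-8, 1)) = (312718 + 119786) - 236*(40 + (-11 + 2*(-8)*1)) = 432504 - 236*(40 + (-11 - 16)) = 432504 - 236*(40 - 27) = 432504 - 236*13 = 432504 - 3068 = 429436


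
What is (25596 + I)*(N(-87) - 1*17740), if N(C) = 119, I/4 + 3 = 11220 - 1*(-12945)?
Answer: -2154061524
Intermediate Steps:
I = 96648 (I = -12 + 4*(11220 - 1*(-12945)) = -12 + 4*(11220 + 12945) = -12 + 4*24165 = -12 + 96660 = 96648)
(25596 + I)*(N(-87) - 1*17740) = (25596 + 96648)*(119 - 1*17740) = 122244*(119 - 17740) = 122244*(-17621) = -2154061524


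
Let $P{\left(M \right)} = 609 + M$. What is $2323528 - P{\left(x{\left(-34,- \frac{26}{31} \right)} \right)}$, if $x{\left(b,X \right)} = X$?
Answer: $\frac{72010515}{31} \approx 2.3229 \cdot 10^{6}$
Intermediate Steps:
$2323528 - P{\left(x{\left(-34,- \frac{26}{31} \right)} \right)} = 2323528 - \left(609 - \frac{26}{31}\right) = 2323528 - \frac{18853}{31} = \frac{72010515}{31}$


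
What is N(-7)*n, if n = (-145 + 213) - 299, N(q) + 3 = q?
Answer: 2310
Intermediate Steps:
N(q) = -3 + q
n = -231 (n = 68 - 299 = -231)
N(-7)*n = (-3 - 7)*(-231) = -10*(-231) = 2310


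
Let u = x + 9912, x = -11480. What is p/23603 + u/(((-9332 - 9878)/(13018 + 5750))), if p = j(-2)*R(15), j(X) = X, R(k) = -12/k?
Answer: 20429247112/13335695 ≈ 1531.9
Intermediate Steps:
u = -1568 (u = -11480 + 9912 = -1568)
p = 8/5 (p = -(-24)/15 = -2*(-⅘) = 8/5 ≈ 1.6000)
p/23603 + u/(((-9332 - 9878)/(13018 + 5750))) = (8/5)/23603 - 1568*(13018 + 5750)/(-9332 - 9878) = (8/5)*(1/23603) - 1568/((-19210/18768)) = 8/118015 - 1568/((-19210*1/18768)) = 8/118015 - 1568/(-565/552) = 8/118015 - 1568*(-552/565) = 8/118015 + 865536/565 = 20429247112/13335695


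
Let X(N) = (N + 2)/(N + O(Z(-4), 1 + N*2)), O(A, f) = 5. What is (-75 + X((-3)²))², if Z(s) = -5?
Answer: 1079521/196 ≈ 5507.8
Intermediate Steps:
X(N) = (2 + N)/(5 + N) (X(N) = (N + 2)/(N + 5) = (2 + N)/(5 + N))
(-75 + X((-3)²))² = (-75 + (2 + (-3)²)/(5 + (-3)²))² = (-75 + (2 + 9)/(5 + 9))² = (-75 + 11/14)² = (-1039/14)² = 1079521/196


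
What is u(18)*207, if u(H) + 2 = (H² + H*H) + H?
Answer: 137448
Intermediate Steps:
u(H) = -2 + H + 2*H² (u(H) = -2 + ((H² + H*H) + H) = -2 + ((H² + H²) + H) = -2 + (2*H² + H) = -2 + (H + 2*H²) = -2 + H + 2*H²)
u(18)*207 = (-2 + 18 + 2*18²)*207 = (-2 + 18 + 2*324)*207 = (-2 + 18 + 648)*207 = 664*207 = 137448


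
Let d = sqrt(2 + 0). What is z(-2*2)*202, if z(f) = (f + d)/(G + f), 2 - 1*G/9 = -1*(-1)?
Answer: -808/5 + 202*sqrt(2)/5 ≈ -104.47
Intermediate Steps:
G = 9 (G = 18 - (-9)*(-1) = 18 - 9*1 = 18 - 9 = 9)
d = sqrt(2) ≈ 1.4142
z(f) = (f + sqrt(2))/(9 + f)
z(-2*2)*202 = ((-2*2 + sqrt(2))/(9 - 2*2))*202 = ((-4 + sqrt(2))/(9 - 4))*202 = ((-4 + sqrt(2))/5)*202 = (-4/5 + sqrt(2)/5)*202 = -808/5 + 202*sqrt(2)/5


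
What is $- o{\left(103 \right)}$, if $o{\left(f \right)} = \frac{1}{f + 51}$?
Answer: $- \frac{1}{154} \approx -0.0064935$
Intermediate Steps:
$o{\left(f \right)} = \frac{1}{51 + f}$
$- o{\left(103 \right)} = - \frac{1}{51 + 103} = - \frac{1}{154}$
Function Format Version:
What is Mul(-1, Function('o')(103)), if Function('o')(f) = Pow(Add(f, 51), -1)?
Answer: Rational(-1, 154) ≈ -0.0064935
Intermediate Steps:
Function('o')(f) = Pow(Add(51, f), -1)
Mul(-1, Function('o')(103)) = Mul(-1, Pow(Add(51, 103), -1)) = Mul(-1, Pow(154, -1)) = Mul(-1, Rational(1, 154)) = Rational(-1, 154)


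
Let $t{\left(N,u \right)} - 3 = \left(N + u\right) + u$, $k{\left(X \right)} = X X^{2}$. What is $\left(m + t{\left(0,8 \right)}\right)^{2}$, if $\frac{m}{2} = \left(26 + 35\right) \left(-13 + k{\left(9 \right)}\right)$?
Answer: $7633691641$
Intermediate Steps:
$k{\left(X \right)} = X^{3}$
$t{\left(N,u \right)} = 3 + N + 2 u$ ($t{\left(N,u \right)} = 3 + \left(\left(N + u\right) + u\right) = 3 + \left(N + 2 u\right) = 3 + N + 2 u$)
$m = 87352$ ($m = 2 \left(26 + 35\right) \left(-13 + 9^{3}\right) = 2 \cdot 61 \left(-13 + 729\right) = 2 \cdot 61 \cdot 716 = 2 \cdot 43676 = 87352$)
$\left(m + t{\left(0,8 \right)}\right)^{2} = \left(87352 + \left(3 + 0 + 2 \cdot 8\right)\right)^{2} = \left(87352 + \left(3 + 0 + 16\right)\right)^{2} = \left(87352 + 19\right)^{2} = 87371^{2} = 7633691641$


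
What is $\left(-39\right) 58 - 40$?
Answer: $-2302$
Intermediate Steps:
$\left(-39\right) 58 - 40 = -2262 - 40 = -2302$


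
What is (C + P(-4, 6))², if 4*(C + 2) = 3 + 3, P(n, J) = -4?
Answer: 81/4 ≈ 20.250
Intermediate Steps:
C = -½ (C = -2 + (3 + 3)/4 = -2 + (¼)*6 = -2 + 3/2 = -½ ≈ -0.50000)
(C + P(-4, 6))² = (-½ - 4)² = (-9/2)² = 81/4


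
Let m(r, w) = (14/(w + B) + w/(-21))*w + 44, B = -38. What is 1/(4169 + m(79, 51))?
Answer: 91/377110 ≈ 0.00024131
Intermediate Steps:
m(r, w) = 44 + w*(14/(-38 + w) - w/21) (m(r, w) = (14/(w - 38) + w/(-21))*w + 44 = (14/(-38 + w) + w*(-1/21))*w + 44 = (14/(-38 + w) - w/21)*w + 44 = w*(14/(-38 + w) - w/21) + 44 = 44 + w*(14/(-38 + w) - w/21))
1/(4169 + m(79, 51)) = 1/(4169 + (-35112 - 1*51**3 + 38*51**2 + 1218*51)/(21*(-38 + 51))) = 1/(4169 + (1/21)*(-35112 - 1*132651 + 38*2601 + 62118)/13) = 1/(4169 + (1/21)*(1/13)*(-35112 - 132651 + 98838 + 62118)) = 1/(4169 + (1/21)*(1/13)*(-6807)) = 1/(4169 - 2269/91) = 1/(377110/91) = 91/377110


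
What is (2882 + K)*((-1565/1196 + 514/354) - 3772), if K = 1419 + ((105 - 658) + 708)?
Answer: -889497648698/52923 ≈ -1.6807e+7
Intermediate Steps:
K = 1574 (K = 1419 + (-553 + 708) = 1419 + 155 = 1574)
(2882 + K)*((-1565/1196 + 514/354) - 3772) = (2882 + 1574)*((-1565/1196 + 514/354) - 3772) = 4456*((-1565*1/1196 + 514*(1/354)) - 3772) = 4456*((-1565/1196 + 257/177) - 3772) = 4456*(30367/211692 - 3772) = 4456*(-798471857/211692) = -889497648698/52923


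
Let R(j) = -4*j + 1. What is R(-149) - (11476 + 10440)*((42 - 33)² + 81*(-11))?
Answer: 17752557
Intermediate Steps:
R(j) = 1 - 4*j
R(-149) - (11476 + 10440)*((42 - 33)² + 81*(-11)) = (1 - 4*(-149)) - (11476 + 10440)*((42 - 33)² + 81*(-11)) = (1 + 596) - 21916*(9² - 891) = 597 - 21916*(81 - 891) = 597 - 21916*(-810) = 597 - 1*(-17751960) = 597 + 17751960 = 17752557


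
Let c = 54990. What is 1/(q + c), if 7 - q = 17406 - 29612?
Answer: 1/67203 ≈ 1.4880e-5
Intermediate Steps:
q = 12213 (q = 7 - (17406 - 29612) = 7 - 1*(-12206) = 7 + 12206 = 12213)
1/(q + c) = 1/(12213 + 54990) = 1/67203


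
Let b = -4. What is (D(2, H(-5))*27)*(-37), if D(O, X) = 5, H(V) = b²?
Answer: -4995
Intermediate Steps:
H(V) = 16 (H(V) = (-4)² = 16)
(D(2, H(-5))*27)*(-37) = (5*27)*(-37) = 135*(-37) = -4995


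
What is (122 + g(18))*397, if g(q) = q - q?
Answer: 48434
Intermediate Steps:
g(q) = 0
(122 + g(18))*397 = (122 + 0)*397 = 122*397 = 48434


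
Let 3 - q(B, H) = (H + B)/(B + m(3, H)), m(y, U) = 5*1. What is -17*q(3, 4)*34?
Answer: -4913/4 ≈ -1228.3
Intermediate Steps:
m(y, U) = 5
q(B, H) = 3 - (B + H)/(5 + B) (q(B, H) = 3 - (H + B)/(B + 5) = 3 - (B + H)/(5 + B))
-17*q(3, 4)*34 = -17*((15 - 1*4 + 2*3)/(5 + 3))*34 = -17*((15 - 4 + 6)/8)*34 = -17*((1/8)*17)*34 = -17*(17/8)*34 = -289*34/8 = -1*4913/4 = -4913/4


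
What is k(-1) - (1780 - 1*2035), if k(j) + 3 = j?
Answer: 251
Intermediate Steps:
k(j) = -3 + j
k(-1) - (1780 - 1*2035) = (-3 - 1) - (1780 - 1*2035) = -4 - (1780 - 2035) = -4 - 1*(-255) = -4 + 255 = 251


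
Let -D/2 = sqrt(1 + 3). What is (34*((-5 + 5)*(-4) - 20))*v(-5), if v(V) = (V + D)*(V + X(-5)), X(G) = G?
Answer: -61200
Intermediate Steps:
D = -4 (D = -2*sqrt(1 + 3) = -2*sqrt(4) = -2*2 = -4)
v(V) = (-5 + V)*(-4 + V) (v(V) = (V - 4)*(V - 5) = (-4 + V)*(-5 + V) = (-5 + V)*(-4 + V))
(34*((-5 + 5)*(-4) - 20))*v(-5) = (34*((-5 + 5)*(-4) - 20))*(20 + (-5)**2 - 9*(-5)) = (34*(0*(-4) - 20))*(20 + 25 + 45) = (34*(0 - 20))*90 = (34*(-20))*90 = -680*90 = -61200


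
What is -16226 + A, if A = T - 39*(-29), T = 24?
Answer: -15071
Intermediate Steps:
A = 1155 (A = 24 - 39*(-29) = 24 + 1131 = 1155)
-16226 + A = -16226 + 1155 = -15071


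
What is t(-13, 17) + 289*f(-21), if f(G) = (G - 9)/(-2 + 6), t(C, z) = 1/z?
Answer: -73693/34 ≈ -2167.4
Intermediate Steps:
f(G) = -9/4 + G/4 (f(G) = (-9 + G)/4 = (-9 + G)*(¼) = -9/4 + G/4)
t(-13, 17) + 289*f(-21) = 1/17 + 289*(-9/4 + (¼)*(-21)) = 1/17 + 289*(-9/4 - 21/4) = 1/17 + 289*(-15/2) = 1/17 - 4335/2 = -73693/34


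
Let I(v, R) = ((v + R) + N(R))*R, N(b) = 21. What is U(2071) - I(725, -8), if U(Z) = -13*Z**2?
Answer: -55751629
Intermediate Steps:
I(v, R) = R*(21 + R + v) (I(v, R) = ((v + R) + 21)*R = ((R + v) + 21)*R = (21 + R + v)*R = R*(21 + R + v))
U(2071) - I(725, -8) = -13*2071**2 - (-8)*(21 - 8 + 725) = -13*4289041 - (-8)*738 = -55757533 - 1*(-5904) = -55757533 + 5904 = -55751629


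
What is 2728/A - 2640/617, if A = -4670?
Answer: -7005988/1440695 ≈ -4.8629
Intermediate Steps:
2728/A - 2640/617 = 2728/(-4670) - 2640/617 = 2728*(-1/4670) - 2640*1/617 = -1364/2335 - 2640/617 = -7005988/1440695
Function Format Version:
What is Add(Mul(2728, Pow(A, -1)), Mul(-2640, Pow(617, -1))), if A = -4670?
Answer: Rational(-7005988, 1440695) ≈ -4.8629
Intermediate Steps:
Add(Mul(2728, Pow(A, -1)), Mul(-2640, Pow(617, -1))) = Add(Mul(2728, Pow(-4670, -1)), Mul(-2640, Pow(617, -1))) = Add(Mul(2728, Rational(-1, 4670)), Mul(-2640, Rational(1, 617))) = Add(Rational(-1364, 2335), Rational(-2640, 617)) = Rational(-7005988, 1440695)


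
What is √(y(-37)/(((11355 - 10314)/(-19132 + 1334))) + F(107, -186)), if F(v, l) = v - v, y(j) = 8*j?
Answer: 4*√342762783/1041 ≈ 71.139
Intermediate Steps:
F(v, l) = 0
√(y(-37)/(((11355 - 10314)/(-19132 + 1334))) + F(107, -186)) = √((8*(-37))/(((11355 - 10314)/(-19132 + 1334))) + 0) = √(-296/(1041/(-17798)) + 0) = √(-296/(1041*(-1/17798)) + 0) = √(-296/(-1041/17798) + 0) = √(-296*(-17798/1041) + 0) = √(5268208/1041 + 0) = √(5268208/1041) = 4*√342762783/1041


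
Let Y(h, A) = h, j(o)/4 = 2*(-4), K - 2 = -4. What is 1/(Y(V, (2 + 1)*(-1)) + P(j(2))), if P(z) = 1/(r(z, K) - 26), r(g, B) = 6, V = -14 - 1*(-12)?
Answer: -20/41 ≈ -0.48780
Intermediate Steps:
K = -2 (K = 2 - 4 = -2)
V = -2 (V = -14 + 12 = -2)
j(o) = -32 (j(o) = 4*(2*(-4)) = 4*(-8) = -32)
P(z) = -1/20 (P(z) = 1/(6 - 26) = 1/(-20) = -1/20)
1/(Y(V, (2 + 1)*(-1)) + P(j(2))) = 1/(-2 - 1/20) = 1/(-41/20) = -20/41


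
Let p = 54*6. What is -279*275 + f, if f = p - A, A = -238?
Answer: -76163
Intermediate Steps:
p = 324
f = 562 (f = 324 - 1*(-238) = 324 + 238 = 562)
-279*275 + f = -279*275 + 562 = -76725 + 562 = -76163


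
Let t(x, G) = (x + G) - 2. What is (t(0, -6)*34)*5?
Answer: -1360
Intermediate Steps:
t(x, G) = -2 + G + x (t(x, G) = (G + x) - 2 = -2 + G + x)
(t(0, -6)*34)*5 = ((-2 - 6 + 0)*34)*5 = -8*34*5 = -272*5 = -1360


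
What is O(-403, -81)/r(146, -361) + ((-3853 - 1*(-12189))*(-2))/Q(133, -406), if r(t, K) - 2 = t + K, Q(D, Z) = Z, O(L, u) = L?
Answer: 1857377/43239 ≈ 42.956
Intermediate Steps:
r(t, K) = 2 + K + t (r(t, K) = 2 + (t + K) = 2 + (K + t) = 2 + K + t)
O(-403, -81)/r(146, -361) + ((-3853 - 1*(-12189))*(-2))/Q(133, -406) = -403/(2 - 361 + 146) + ((-3853 - 1*(-12189))*(-2))/(-406) = -403/(-213) + ((-3853 + 12189)*(-2))*(-1/406) = -403*(-1/213) + (8336*(-2))*(-1/406) = 403/213 - 16672*(-1/406) = 403/213 + 8336/203 = 1857377/43239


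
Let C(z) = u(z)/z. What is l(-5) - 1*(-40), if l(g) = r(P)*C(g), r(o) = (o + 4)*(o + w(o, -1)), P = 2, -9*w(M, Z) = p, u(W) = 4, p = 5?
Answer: 496/15 ≈ 33.067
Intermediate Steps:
w(M, Z) = -5/9 (w(M, Z) = -1/9*5 = -5/9)
r(o) = (4 + o)*(-5/9 + o) (r(o) = (o + 4)*(o - 5/9) = (4 + o)*(-5/9 + o))
C(z) = 4/z
l(g) = 104/(3*g) (l(g) = (-20/9 + 2**2 + (31/9)*2)*(4/g) = (-20/9 + 4 + 62/9)*(4/g) = 26*(4/g)/3 = 104/(3*g))
l(-5) - 1*(-40) = (104/3)/(-5) - 1*(-40) = (104/3)*(-1/5) + 40 = -104/15 + 40 = 496/15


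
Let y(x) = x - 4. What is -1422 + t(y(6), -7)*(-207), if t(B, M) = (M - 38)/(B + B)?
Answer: 3627/4 ≈ 906.75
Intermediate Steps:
y(x) = -4 + x
t(B, M) = (-38 + M)/(2*B) (t(B, M) = (-38 + M)/((2*B)) = (-38 + M)*(1/(2*B)) = (-38 + M)/(2*B))
-1422 + t(y(6), -7)*(-207) = -1422 + ((-38 - 7)/(2*(-4 + 6)))*(-207) = -1422 + ((1/2)*(-45)/2)*(-207) = -1422 + ((1/2)*(1/2)*(-45))*(-207) = -1422 - 45/4*(-207) = -1422 + 9315/4 = 3627/4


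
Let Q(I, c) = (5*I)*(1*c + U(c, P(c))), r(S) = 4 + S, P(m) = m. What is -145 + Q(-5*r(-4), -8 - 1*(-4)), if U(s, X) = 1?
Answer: -145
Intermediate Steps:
Q(I, c) = 5*I*(1 + c) (Q(I, c) = (5*I)*(1*c + 1) = (5*I)*(c + 1) = (5*I)*(1 + c) = 5*I*(1 + c))
-145 + Q(-5*r(-4), -8 - 1*(-4)) = -145 + 5*(-5*(4 - 4))*(1 + (-8 - 1*(-4))) = -145 + 5*(-5*0)*(1 + (-8 + 4)) = -145 + 5*0*(1 - 4) = -145 + 5*0*(-3) = -145 + 0 = -145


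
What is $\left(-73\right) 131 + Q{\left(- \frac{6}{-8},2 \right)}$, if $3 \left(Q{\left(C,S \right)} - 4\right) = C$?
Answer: $- \frac{38235}{4} \approx -9558.8$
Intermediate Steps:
$Q{\left(C,S \right)} = 4 + \frac{C}{3}$
$\left(-73\right) 131 + Q{\left(- \frac{6}{-8},2 \right)} = \left(-73\right) 131 + \left(4 + \frac{\left(-6\right) \frac{1}{-8}}{3}\right) = -9563 + \left(4 + \frac{\left(-6\right) \left(- \frac{1}{8}\right)}{3}\right) = -9563 + \left(4 + \frac{1}{3} \cdot \frac{3}{4}\right) = -9563 + \left(4 + \frac{1}{4}\right) = -9563 + \frac{17}{4} = - \frac{38235}{4}$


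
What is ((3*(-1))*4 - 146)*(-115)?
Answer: 18170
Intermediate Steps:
((3*(-1))*4 - 146)*(-115) = (-3*4 - 146)*(-115) = (-12 - 146)*(-115) = -158*(-115) = 18170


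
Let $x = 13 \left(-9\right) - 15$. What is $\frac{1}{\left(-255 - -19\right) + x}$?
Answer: $- \frac{1}{368} \approx -0.0027174$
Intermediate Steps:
$x = -132$ ($x = -117 - 15 = -132$)
$\frac{1}{\left(-255 - -19\right) + x} = \frac{1}{\left(-255 - -19\right) - 132} = \frac{1}{\left(-255 + 19\right) - 132} = \frac{1}{-236 - 132} = \frac{1}{-368} = - \frac{1}{368}$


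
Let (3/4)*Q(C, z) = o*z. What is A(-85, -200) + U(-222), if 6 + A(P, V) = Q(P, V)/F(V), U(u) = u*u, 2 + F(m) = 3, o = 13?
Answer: 137434/3 ≈ 45811.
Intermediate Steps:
F(m) = 1 (F(m) = -2 + 3 = 1)
U(u) = u²
Q(C, z) = 52*z/3 (Q(C, z) = 4*(13*z)/3 = 52*z/3)
A(P, V) = -6 + 52*V/3 (A(P, V) = -6 + (52*V/3)/1 = -6 + (52*V/3)*1 = -6 + 52*V/3)
A(-85, -200) + U(-222) = (-6 + (52/3)*(-200)) + (-222)² = (-6 - 10400/3) + 49284 = -10418/3 + 49284 = 137434/3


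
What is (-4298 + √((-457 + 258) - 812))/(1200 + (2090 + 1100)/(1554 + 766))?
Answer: -4912/1373 + 8*I*√1011/9611 ≈ -3.5776 + 0.026467*I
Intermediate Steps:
(-4298 + √((-457 + 258) - 812))/(1200 + (2090 + 1100)/(1554 + 766)) = (-4298 + √(-199 - 812))/(1200 + 3190/2320) = (-4298 + √(-1011))/(1200 + 3190*(1/2320)) = (-4298 + I*√1011)/(1200 + 11/8) = (-4298 + I*√1011)/(9611/8) = (-4298 + I*√1011)*(8/9611) = -4912/1373 + 8*I*√1011/9611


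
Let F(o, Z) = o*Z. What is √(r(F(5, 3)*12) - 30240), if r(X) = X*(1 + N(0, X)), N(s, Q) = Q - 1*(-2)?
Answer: 30*√3 ≈ 51.962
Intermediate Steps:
N(s, Q) = 2 + Q (N(s, Q) = Q + 2 = 2 + Q)
F(o, Z) = Z*o
r(X) = X*(3 + X) (r(X) = X*(1 + (2 + X)) = X*(3 + X))
√(r(F(5, 3)*12) - 30240) = √(((3*5)*12)*(3 + (3*5)*12) - 30240) = √((15*12)*(3 + 15*12) - 30240) = √(180*(3 + 180) - 30240) = √(180*183 - 30240) = √(32940 - 30240) = √2700 = 30*√3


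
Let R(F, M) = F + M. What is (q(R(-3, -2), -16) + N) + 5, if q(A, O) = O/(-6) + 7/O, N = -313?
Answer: -14677/48 ≈ -305.77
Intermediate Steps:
q(A, O) = 7/O - O/6 (q(A, O) = O*(-⅙) + 7/O = -O/6 + 7/O = 7/O - O/6)
(q(R(-3, -2), -16) + N) + 5 = ((7/(-16) - ⅙*(-16)) - 313) + 5 = ((7*(-1/16) + 8/3) - 313) + 5 = ((-7/16 + 8/3) - 313) + 5 = (107/48 - 313) + 5 = -14917/48 + 5 = -14677/48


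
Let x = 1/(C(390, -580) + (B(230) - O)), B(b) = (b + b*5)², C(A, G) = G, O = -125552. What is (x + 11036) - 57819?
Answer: -94940110275/2029372 ≈ -46783.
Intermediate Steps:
B(b) = 36*b² (B(b) = (b + 5*b)² = (6*b)² = 36*b²)
x = 1/2029372 (x = 1/(-580 + (36*230² - 1*(-125552))) = 1/(-580 + (36*52900 + 125552)) = 1/(-580 + (1904400 + 125552)) = 1/(-580 + 2029952) = 1/2029372 ≈ 4.9276e-7)
(x + 11036) - 57819 = (1/2029372 + 11036) - 57819 = 22396149393/2029372 - 57819 = -94940110275/2029372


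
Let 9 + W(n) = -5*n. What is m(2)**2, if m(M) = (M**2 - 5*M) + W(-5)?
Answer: 100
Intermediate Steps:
W(n) = -9 - 5*n
m(M) = 16 + M**2 - 5*M (m(M) = (M**2 - 5*M) + (-9 - 5*(-5)) = (M**2 - 5*M) + (-9 + 25) = (M**2 - 5*M) + 16 = 16 + M**2 - 5*M)
m(2)**2 = (16 + 2**2 - 5*2)**2 = (16 + 4 - 10)**2 = 10**2 = 100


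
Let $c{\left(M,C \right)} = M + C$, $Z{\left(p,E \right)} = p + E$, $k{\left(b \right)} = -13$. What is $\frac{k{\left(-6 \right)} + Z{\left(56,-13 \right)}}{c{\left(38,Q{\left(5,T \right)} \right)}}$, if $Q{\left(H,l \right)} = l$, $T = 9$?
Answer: $\frac{30}{47} \approx 0.6383$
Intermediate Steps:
$Z{\left(p,E \right)} = E + p$
$c{\left(M,C \right)} = C + M$
$\frac{k{\left(-6 \right)} + Z{\left(56,-13 \right)}}{c{\left(38,Q{\left(5,T \right)} \right)}} = \frac{-13 + \left(-13 + 56\right)}{9 + 38} = \frac{-13 + 43}{47} = 30 \cdot \frac{1}{47} = \frac{30}{47}$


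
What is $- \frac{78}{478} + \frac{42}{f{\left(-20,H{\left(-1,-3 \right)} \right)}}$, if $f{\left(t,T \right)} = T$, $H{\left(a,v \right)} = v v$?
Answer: $\frac{3229}{717} \approx 4.5035$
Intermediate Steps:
$H{\left(a,v \right)} = v^{2}$
$- \frac{78}{478} + \frac{42}{f{\left(-20,H{\left(-1,-3 \right)} \right)}} = - \frac{78}{478} + \frac{42}{\left(-3\right)^{2}} = \left(-78\right) \frac{1}{478} + \frac{42}{9} = - \frac{39}{239} + 42 \cdot \frac{1}{9} = - \frac{39}{239} + \frac{14}{3} = \frac{3229}{717}$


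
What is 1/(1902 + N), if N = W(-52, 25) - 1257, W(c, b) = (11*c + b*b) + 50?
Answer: 1/748 ≈ 0.0013369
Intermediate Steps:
W(c, b) = 50 + b² + 11*c (W(c, b) = (11*c + b²) + 50 = (b² + 11*c) + 50 = 50 + b² + 11*c)
N = -1154 (N = (50 + 25² + 11*(-52)) - 1257 = (50 + 625 - 572) - 1257 = 103 - 1257 = -1154)
1/(1902 + N) = 1/(1902 - 1154) = 1/748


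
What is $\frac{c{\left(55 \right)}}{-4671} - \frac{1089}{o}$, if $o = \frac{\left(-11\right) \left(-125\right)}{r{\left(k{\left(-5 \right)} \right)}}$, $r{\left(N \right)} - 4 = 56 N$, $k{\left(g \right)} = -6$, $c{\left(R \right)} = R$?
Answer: $\frac{153519553}{583875} \approx 262.93$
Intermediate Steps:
$r{\left(N \right)} = 4 + 56 N$
$o = - \frac{1375}{332}$ ($o = \frac{\left(-11\right) \left(-125\right)}{4 + 56 \left(-6\right)} = \frac{1375}{4 - 336} = \frac{1375}{-332} = 1375 \left(- \frac{1}{332}\right) = - \frac{1375}{332} \approx -4.1416$)
$\frac{c{\left(55 \right)}}{-4671} - \frac{1089}{o} = \frac{55}{-4671} - \frac{1089}{- \frac{1375}{332}} = 55 \left(- \frac{1}{4671}\right) - - \frac{32868}{125} = - \frac{55}{4671} + \frac{32868}{125} = \frac{153519553}{583875}$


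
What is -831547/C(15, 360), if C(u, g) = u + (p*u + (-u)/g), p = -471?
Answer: 19957128/169201 ≈ 117.95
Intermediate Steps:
C(u, g) = -470*u - u/g (C(u, g) = u + (-471*u + (-u)/g) = u + (-471*u - u/g) = -470*u - u/g)
-831547/C(15, 360) = -831547/(-470*15 - 1*15/360) = -831547/(-7050 - 1*15*1/360) = -831547/(-7050 - 1/24) = -831547/(-169201/24) = -831547*(-24/169201) = 19957128/169201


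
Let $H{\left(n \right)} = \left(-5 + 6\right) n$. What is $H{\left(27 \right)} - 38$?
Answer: $-11$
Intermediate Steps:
$H{\left(n \right)} = n$ ($H{\left(n \right)} = 1 n = n$)
$H{\left(27 \right)} - 38 = 27 - 38 = -11$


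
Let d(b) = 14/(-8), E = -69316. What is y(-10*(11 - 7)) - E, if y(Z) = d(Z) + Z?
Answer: 277097/4 ≈ 69274.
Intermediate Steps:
d(b) = -7/4 (d(b) = 14*(-⅛) = -7/4)
y(Z) = -7/4 + Z
y(-10*(11 - 7)) - E = (-7/4 - 10*(11 - 7)) - 1*(-69316) = (-7/4 - 10*4) + 69316 = (-7/4 - 40) + 69316 = -167/4 + 69316 = 277097/4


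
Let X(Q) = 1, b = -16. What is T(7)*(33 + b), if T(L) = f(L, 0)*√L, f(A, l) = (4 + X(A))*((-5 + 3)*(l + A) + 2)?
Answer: -1020*√7 ≈ -2698.7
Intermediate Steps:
f(A, l) = 10 - 10*A - 10*l (f(A, l) = (4 + 1)*((-5 + 3)*(l + A) + 2) = 5*(-2*(A + l) + 2) = 5*((-2*A - 2*l) + 2) = 5*(2 - 2*A - 2*l) = 10 - 10*A - 10*l)
T(L) = √L*(10 - 10*L) (T(L) = (10 - 10*L - 10*0)*√L = (10 - 10*L + 0)*√L = (10 - 10*L)*√L = √L*(10 - 10*L))
T(7)*(33 + b) = (10*√7*(1 - 1*7))*(33 - 16) = (10*√7*(1 - 7))*17 = (10*√7*(-6))*17 = -60*√7*17 = -1020*√7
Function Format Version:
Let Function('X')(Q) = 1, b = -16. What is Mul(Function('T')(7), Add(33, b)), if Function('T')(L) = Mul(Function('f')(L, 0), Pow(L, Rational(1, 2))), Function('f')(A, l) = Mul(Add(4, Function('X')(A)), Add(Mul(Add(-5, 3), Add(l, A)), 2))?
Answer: Mul(-1020, Pow(7, Rational(1, 2))) ≈ -2698.7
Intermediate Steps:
Function('f')(A, l) = Add(10, Mul(-10, A), Mul(-10, l)) (Function('f')(A, l) = Mul(Add(4, 1), Add(Mul(Add(-5, 3), Add(l, A)), 2)) = Mul(5, Add(Mul(-2, Add(A, l)), 2)) = Mul(5, Add(Add(Mul(-2, A), Mul(-2, l)), 2)) = Mul(5, Add(2, Mul(-2, A), Mul(-2, l))) = Add(10, Mul(-10, A), Mul(-10, l)))
Function('T')(L) = Mul(Pow(L, Rational(1, 2)), Add(10, Mul(-10, L))) (Function('T')(L) = Mul(Add(10, Mul(-10, L), Mul(-10, 0)), Pow(L, Rational(1, 2))) = Mul(Add(10, Mul(-10, L), 0), Pow(L, Rational(1, 2))) = Mul(Add(10, Mul(-10, L)), Pow(L, Rational(1, 2))) = Mul(Pow(L, Rational(1, 2)), Add(10, Mul(-10, L))))
Mul(Function('T')(7), Add(33, b)) = Mul(Mul(10, Pow(7, Rational(1, 2)), Add(1, Mul(-1, 7))), Add(33, -16)) = Mul(Mul(10, Pow(7, Rational(1, 2)), Add(1, -7)), 17) = Mul(Mul(10, Pow(7, Rational(1, 2)), -6), 17) = Mul(Mul(-60, Pow(7, Rational(1, 2))), 17) = Mul(-1020, Pow(7, Rational(1, 2)))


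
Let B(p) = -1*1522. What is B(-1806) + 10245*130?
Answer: 1330328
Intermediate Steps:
B(p) = -1522
B(-1806) + 10245*130 = -1522 + 10245*130 = -1522 + 1331850 = 1330328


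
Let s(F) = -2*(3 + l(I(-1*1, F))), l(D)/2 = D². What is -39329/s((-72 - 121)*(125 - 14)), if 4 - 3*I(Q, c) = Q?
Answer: 353961/154 ≈ 2298.4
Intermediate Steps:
I(Q, c) = 4/3 - Q/3
l(D) = 2*D²
s(F) = -154/9 (s(F) = -2*(3 + 2*(4/3 - (-1)/3)²) = -2*(3 + 2*(4/3 - ⅓*(-1))²) = -2*(3 + 2*(4/3 + ⅓)²) = -2*(3 + 2*(5/3)²) = -2*(3 + 2*(25/9)) = -2*(3 + 50/9) = -2*77/9 = -154/9)
-39329/s((-72 - 121)*(125 - 14)) = -39329/(-154/9) = -39329*(-9/154) = 353961/154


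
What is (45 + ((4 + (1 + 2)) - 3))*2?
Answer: 98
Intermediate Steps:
(45 + ((4 + (1 + 2)) - 3))*2 = (45 + ((4 + 3) - 3))*2 = (45 + (7 - 3))*2 = (45 + 4)*2 = 49*2 = 98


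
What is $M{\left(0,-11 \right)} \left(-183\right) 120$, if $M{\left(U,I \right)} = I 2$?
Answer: $483120$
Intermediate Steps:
$M{\left(U,I \right)} = 2 I$
$M{\left(0,-11 \right)} \left(-183\right) 120 = 2 \left(-11\right) \left(-183\right) 120 = \left(-22\right) \left(-183\right) 120 = 4026 \cdot 120 = 483120$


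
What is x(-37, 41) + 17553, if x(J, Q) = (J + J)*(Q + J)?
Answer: 17257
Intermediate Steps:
x(J, Q) = 2*J*(J + Q) (x(J, Q) = (2*J)*(J + Q) = 2*J*(J + Q))
x(-37, 41) + 17553 = 2*(-37)*(-37 + 41) + 17553 = 2*(-37)*4 + 17553 = -296 + 17553 = 17257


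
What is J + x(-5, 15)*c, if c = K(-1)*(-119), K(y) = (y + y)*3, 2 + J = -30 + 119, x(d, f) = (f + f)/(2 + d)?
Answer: -7053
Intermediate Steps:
x(d, f) = 2*f/(2 + d) (x(d, f) = (2*f)/(2 + d) = 2*f/(2 + d))
J = 87 (J = -2 + (-30 + 119) = -2 + 89 = 87)
K(y) = 6*y (K(y) = (2*y)*3 = 6*y)
c = 714 (c = (6*(-1))*(-119) = -6*(-119) = 714)
J + x(-5, 15)*c = 87 + (2*15/(2 - 5))*714 = 87 + (2*15/(-3))*714 = 87 + (2*15*(-⅓))*714 = 87 - 10*714 = 87 - 7140 = -7053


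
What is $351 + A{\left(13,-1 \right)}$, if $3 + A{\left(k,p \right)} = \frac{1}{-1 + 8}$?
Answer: $\frac{2437}{7} \approx 348.14$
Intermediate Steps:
$A{\left(k,p \right)} = - \frac{20}{7}$ ($A{\left(k,p \right)} = -3 + \frac{1}{-1 + 8} = -3 + \frac{1}{7} = - \frac{20}{7}$)
$351 + A{\left(13,-1 \right)} = 351 - \frac{20}{7} = \frac{2437}{7}$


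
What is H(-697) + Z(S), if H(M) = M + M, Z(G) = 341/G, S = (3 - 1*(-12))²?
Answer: -313309/225 ≈ -1392.5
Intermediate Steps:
S = 225 (S = (3 + 12)² = 15² = 225)
H(M) = 2*M
H(-697) + Z(S) = 2*(-697) + 341/225 = -1394 + 341*(1/225) = -1394 + 341/225 = -313309/225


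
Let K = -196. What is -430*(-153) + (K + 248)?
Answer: 65842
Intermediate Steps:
-430*(-153) + (K + 248) = -430*(-153) + (-196 + 248) = 65790 + 52 = 65842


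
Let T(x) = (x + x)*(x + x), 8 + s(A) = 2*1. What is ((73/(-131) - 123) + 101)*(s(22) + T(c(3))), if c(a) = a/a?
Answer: 5910/131 ≈ 45.115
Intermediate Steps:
s(A) = -6 (s(A) = -8 + 2*1 = -8 + 2 = -6)
c(a) = 1
T(x) = 4*x² (T(x) = (2*x)*(2*x) = 4*x²)
((73/(-131) - 123) + 101)*(s(22) + T(c(3))) = ((73/(-131) - 123) + 101)*(-6 + 4*1²) = ((73*(-1/131) - 123) + 101)*(-6 + 4*1) = ((-73/131 - 123) + 101)*(-6 + 4) = (-16186/131 + 101)*(-2) = -2955/131*(-2) = 5910/131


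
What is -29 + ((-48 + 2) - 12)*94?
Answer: -5481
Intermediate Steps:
-29 + ((-48 + 2) - 12)*94 = -29 + (-46 - 12)*94 = -29 - 58*94 = -29 - 5452 = -5481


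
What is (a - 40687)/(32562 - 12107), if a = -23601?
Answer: -64288/20455 ≈ -3.1429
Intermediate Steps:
(a - 40687)/(32562 - 12107) = (-23601 - 40687)/(32562 - 12107) = -64288/20455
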